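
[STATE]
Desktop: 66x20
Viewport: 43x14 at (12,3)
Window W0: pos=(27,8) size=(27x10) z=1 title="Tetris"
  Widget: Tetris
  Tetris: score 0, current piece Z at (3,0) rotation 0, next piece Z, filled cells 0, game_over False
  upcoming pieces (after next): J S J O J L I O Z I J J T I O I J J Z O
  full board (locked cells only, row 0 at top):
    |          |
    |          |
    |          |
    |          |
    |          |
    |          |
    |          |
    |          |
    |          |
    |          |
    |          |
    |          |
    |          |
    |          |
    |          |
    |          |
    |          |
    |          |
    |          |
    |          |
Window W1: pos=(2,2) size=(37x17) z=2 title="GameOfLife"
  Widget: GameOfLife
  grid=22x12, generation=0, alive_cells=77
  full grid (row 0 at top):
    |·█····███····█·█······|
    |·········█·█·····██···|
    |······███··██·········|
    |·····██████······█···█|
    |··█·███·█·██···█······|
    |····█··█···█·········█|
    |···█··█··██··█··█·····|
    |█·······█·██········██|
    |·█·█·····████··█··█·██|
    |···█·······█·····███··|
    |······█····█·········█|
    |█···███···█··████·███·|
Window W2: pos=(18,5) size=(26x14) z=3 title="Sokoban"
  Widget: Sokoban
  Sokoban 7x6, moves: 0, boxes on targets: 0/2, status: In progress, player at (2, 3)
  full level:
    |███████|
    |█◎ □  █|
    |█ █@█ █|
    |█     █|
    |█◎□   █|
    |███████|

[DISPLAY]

fe                        ┃                
──────────────────────────┨                
      ┏━━━━━━━━━━━━━━━━━━━━━━━━┓           
····█·┃ Sokoban                ┃           
█·█···┠────────────────────────┨           
··██··┃███████                 ┃━━━━━━━━━┓ 
██····┃█◎ □  █                 ┃         ┃ 
·██···┃█ █@█ █                 ┃─────────┨ 
··█···┃█     █                 ┃         ┃ 
██··█·┃█◎□   █                 ┃         ┃ 
·██···┃███████                 ┃         ┃ 
████··┃Moves: 0  0/2           ┃         ┃ 
··█···┃                        ┃         ┃ 
··█···┃                        ┃         ┃ 


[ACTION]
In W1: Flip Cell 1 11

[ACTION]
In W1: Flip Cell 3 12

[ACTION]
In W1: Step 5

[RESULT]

fe                        ┃                
──────────────────────────┨                
      ┏━━━━━━━━━━━━━━━━━━━━━━━━┓           
······┃ Sokoban                ┃           
······┠────────────────────────┨           
······┃███████                 ┃━━━━━━━━━┓ 
······┃█◎ □  █                 ┃         ┃ 
······┃█ █@█ █                 ┃─────────┨ 
······┃█     █                 ┃         ┃ 
······┃█◎□   █                 ┃         ┃ 
······┃███████                 ┃         ┃ 
···█··┃Moves: 0  0/2           ┃         ┃ 
·█·█··┃                        ┃         ┃ 
·█·█··┃                        ┃         ┃ 


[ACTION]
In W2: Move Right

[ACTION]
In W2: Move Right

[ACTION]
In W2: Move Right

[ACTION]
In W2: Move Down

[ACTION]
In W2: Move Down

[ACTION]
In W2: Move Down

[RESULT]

fe                        ┃                
──────────────────────────┨                
      ┏━━━━━━━━━━━━━━━━━━━━━━━━┓           
······┃ Sokoban                ┃           
······┠────────────────────────┨           
······┃███████                 ┃━━━━━━━━━┓ 
······┃█◎ □  █                 ┃         ┃ 
······┃█ █ █ █                 ┃─────────┨ 
······┃█     █                 ┃         ┃ 
······┃█◎□@  █                 ┃         ┃ 
······┃███████                 ┃         ┃ 
···█··┃Moves: 2  0/2           ┃         ┃ 
·█·█··┃                        ┃         ┃ 
·█·█··┃                        ┃         ┃ 


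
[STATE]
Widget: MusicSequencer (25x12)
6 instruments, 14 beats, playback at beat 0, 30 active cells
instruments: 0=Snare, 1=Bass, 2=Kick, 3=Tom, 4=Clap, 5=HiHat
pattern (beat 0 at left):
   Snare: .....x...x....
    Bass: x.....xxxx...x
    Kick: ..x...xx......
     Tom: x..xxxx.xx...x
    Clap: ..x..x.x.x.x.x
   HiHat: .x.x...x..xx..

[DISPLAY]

      ▼1234567890123     
 Snare·····█···█····     
  Bass█·····████···█     
  Kick··█···██······     
   Tom█··████·██···█     
  Clap··█··█·█·█·█·█     
 HiHat·█·█···█··██··     
                         
                         
                         
                         
                         


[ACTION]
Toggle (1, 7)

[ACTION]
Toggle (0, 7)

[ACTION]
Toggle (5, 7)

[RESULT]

      ▼1234567890123     
 Snare·····█·█·█····     
  Bass█·····█·██···█     
  Kick··█···██······     
   Tom█··████·██···█     
  Clap··█··█·█·█·█·█     
 HiHat·█·█······██··     
                         
                         
                         
                         
                         


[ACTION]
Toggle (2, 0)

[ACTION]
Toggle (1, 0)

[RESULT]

      ▼1234567890123     
 Snare·····█·█·█····     
  Bass······█·██···█     
  Kick█·█···██······     
   Tom█··████·██···█     
  Clap··█··█·█·█·█·█     
 HiHat·█·█······██··     
                         
                         
                         
                         
                         


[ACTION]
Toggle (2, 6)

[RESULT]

      ▼1234567890123     
 Snare·····█·█·█····     
  Bass······█·██···█     
  Kick█·█····█······     
   Tom█··████·██···█     
  Clap··█··█·█·█·█·█     
 HiHat·█·█······██··     
                         
                         
                         
                         
                         


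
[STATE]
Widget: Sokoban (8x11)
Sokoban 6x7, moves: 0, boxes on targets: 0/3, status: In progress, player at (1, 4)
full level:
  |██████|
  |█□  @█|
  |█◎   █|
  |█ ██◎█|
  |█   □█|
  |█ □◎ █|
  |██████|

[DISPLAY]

██████  
█□  @█  
█◎   █  
█ ██◎█  
█   □█  
█ □◎ █  
██████  
Moves: 0
        
        
        


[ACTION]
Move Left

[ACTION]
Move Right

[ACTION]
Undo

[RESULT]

██████  
█□ @ █  
█◎   █  
█ ██◎█  
█   □█  
█ □◎ █  
██████  
Moves: 1
        
        
        


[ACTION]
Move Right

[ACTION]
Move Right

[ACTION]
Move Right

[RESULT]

██████  
█□  @█  
█◎   █  
█ ██◎█  
█   □█  
█ □◎ █  
██████  
Moves: 2
        
        
        


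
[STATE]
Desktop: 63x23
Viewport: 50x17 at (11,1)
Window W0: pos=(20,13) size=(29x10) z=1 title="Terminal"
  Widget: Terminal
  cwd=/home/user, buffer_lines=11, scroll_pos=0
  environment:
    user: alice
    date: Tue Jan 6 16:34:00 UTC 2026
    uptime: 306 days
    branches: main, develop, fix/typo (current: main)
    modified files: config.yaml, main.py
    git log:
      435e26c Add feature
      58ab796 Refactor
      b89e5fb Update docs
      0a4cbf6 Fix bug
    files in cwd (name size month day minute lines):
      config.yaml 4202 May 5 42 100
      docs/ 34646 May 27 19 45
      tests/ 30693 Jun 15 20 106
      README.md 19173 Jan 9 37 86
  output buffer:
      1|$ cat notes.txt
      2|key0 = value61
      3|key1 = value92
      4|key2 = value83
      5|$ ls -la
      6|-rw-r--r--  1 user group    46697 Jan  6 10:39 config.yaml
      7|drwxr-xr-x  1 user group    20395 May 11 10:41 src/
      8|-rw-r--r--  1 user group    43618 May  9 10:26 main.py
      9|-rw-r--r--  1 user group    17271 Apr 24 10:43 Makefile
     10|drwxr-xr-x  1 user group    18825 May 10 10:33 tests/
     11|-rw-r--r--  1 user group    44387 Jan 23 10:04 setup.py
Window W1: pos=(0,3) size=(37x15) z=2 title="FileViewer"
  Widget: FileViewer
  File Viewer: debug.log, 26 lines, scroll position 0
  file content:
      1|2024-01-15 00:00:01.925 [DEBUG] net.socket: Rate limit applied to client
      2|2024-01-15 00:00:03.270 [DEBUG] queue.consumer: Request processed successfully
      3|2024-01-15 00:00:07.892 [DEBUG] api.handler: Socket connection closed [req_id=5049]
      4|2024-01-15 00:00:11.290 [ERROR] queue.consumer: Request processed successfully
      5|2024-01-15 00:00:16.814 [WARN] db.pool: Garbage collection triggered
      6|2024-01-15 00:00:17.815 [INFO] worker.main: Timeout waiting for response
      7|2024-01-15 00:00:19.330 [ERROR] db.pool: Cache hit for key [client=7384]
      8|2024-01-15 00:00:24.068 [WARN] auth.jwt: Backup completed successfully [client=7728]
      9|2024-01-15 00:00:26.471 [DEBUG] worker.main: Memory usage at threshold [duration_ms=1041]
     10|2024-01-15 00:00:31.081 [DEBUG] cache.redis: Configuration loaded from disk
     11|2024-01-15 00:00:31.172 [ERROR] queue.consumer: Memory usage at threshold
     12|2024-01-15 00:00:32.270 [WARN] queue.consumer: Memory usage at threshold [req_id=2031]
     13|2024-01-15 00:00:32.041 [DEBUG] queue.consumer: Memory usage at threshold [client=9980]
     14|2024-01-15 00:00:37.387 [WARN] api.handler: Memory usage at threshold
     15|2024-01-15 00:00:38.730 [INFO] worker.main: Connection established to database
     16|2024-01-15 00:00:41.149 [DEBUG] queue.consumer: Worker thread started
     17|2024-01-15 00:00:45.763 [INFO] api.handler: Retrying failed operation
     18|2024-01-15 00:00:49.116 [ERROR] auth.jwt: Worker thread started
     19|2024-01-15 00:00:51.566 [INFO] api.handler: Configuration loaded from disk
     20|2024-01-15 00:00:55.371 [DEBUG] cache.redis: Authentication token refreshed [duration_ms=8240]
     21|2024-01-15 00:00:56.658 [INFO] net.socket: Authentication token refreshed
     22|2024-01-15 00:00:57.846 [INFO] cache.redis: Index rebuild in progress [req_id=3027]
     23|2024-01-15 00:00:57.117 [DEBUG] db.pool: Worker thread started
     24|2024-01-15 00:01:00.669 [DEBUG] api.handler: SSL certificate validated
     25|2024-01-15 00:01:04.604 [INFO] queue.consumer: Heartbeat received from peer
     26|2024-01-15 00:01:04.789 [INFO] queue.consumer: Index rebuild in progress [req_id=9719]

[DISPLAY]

                                                  
                                                  
━━━━━━━━━━━━━━━━━━━━━━━━━┓                        
r                        ┃                        
─────────────────────────┨                        
 00:00:01.925 [DEBUG] ne▲┃                        
 00:00:03.270 [DEBUG] qu█┃                        
 00:00:07.892 [DEBUG] ap░┃                        
 00:00:11.290 [ERROR] qu░┃                        
 00:00:16.814 [WARN] db.░┃                        
 00:00:17.815 [INFO] wor░┃                        
 00:00:19.330 [ERROR] db░┃                        
 00:00:24.068 [WARN] aut░┃━━━━━━━━━━━┓            
 00:00:26.471 [DEBUG] wo░┃           ┃            
 00:00:31.081 [DEBUG] ca░┃───────────┨            
 00:00:31.172 [ERROR] qu▼┃           ┃            
━━━━━━━━━━━━━━━━━━━━━━━━━┛           ┃            


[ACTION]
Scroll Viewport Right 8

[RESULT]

                                                  
                                                  
━━━━━━━━━━━━━━━━━━━━━━━┓                          
                       ┃                          
───────────────────────┨                          
0:00:01.925 [DEBUG] ne▲┃                          
0:00:03.270 [DEBUG] qu█┃                          
0:00:07.892 [DEBUG] ap░┃                          
0:00:11.290 [ERROR] qu░┃                          
0:00:16.814 [WARN] db.░┃                          
0:00:17.815 [INFO] wor░┃                          
0:00:19.330 [ERROR] db░┃                          
0:00:24.068 [WARN] aut░┃━━━━━━━━━━━┓              
0:00:26.471 [DEBUG] wo░┃           ┃              
0:00:31.081 [DEBUG] ca░┃───────────┨              
0:00:31.172 [ERROR] qu▼┃           ┃              
━━━━━━━━━━━━━━━━━━━━━━━┛           ┃              


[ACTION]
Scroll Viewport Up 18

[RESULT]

                                                  
                                                  
                                                  
━━━━━━━━━━━━━━━━━━━━━━━┓                          
                       ┃                          
───────────────────────┨                          
0:00:01.925 [DEBUG] ne▲┃                          
0:00:03.270 [DEBUG] qu█┃                          
0:00:07.892 [DEBUG] ap░┃                          
0:00:11.290 [ERROR] qu░┃                          
0:00:16.814 [WARN] db.░┃                          
0:00:17.815 [INFO] wor░┃                          
0:00:19.330 [ERROR] db░┃                          
0:00:24.068 [WARN] aut░┃━━━━━━━━━━━┓              
0:00:26.471 [DEBUG] wo░┃           ┃              
0:00:31.081 [DEBUG] ca░┃───────────┨              
0:00:31.172 [ERROR] qu▼┃           ┃              


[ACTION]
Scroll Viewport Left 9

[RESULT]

                                                  
                                                  
                                                  
━━━━━━━━━━━━━━━━━━━━━━━━━━━━━━━━┓                 
leViewer                        ┃                 
────────────────────────────────┨                 
4-01-15 00:00:01.925 [DEBUG] ne▲┃                 
4-01-15 00:00:03.270 [DEBUG] qu█┃                 
4-01-15 00:00:07.892 [DEBUG] ap░┃                 
4-01-15 00:00:11.290 [ERROR] qu░┃                 
4-01-15 00:00:16.814 [WARN] db.░┃                 
4-01-15 00:00:17.815 [INFO] wor░┃                 
4-01-15 00:00:19.330 [ERROR] db░┃                 
4-01-15 00:00:24.068 [WARN] aut░┃━━━━━━━━━━━┓     
4-01-15 00:00:26.471 [DEBUG] wo░┃           ┃     
4-01-15 00:00:31.081 [DEBUG] ca░┃───────────┨     
4-01-15 00:00:31.172 [ERROR] qu▼┃           ┃     


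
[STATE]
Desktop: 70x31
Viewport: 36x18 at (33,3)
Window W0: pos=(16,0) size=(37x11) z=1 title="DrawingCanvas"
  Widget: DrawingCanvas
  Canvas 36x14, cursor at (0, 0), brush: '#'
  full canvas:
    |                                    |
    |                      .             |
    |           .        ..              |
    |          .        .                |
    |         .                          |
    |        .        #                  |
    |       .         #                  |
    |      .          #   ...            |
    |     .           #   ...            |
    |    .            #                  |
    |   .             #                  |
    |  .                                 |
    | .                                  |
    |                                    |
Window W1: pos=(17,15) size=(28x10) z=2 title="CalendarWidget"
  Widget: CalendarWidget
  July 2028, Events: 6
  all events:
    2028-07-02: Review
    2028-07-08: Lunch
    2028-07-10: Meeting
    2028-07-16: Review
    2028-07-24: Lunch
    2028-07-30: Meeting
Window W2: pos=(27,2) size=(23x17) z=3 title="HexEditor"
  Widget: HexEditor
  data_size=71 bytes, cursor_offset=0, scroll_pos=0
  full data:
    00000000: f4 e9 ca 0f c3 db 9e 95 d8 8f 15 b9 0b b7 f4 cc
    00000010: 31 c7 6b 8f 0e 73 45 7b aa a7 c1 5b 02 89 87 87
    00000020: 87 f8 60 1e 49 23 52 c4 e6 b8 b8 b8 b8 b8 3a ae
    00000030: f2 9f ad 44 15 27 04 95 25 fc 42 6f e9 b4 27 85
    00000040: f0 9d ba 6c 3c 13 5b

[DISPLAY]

ditor           ┃  ┃                
────────────────┨  ┃                
000  F4 e9 ca 0f┃  ┃                
010  31 c7 6b 8f┃  ┃                
020  87 f8 60 1e┃  ┃                
030  f2 9f ad 44┃  ┃                
040  f0 9d ba 6c┃  ┃                
                ┃━━┛                
                ┃                   
                ┃                   
                ┃                   
                ┃                   
                ┃                   
                ┃                   
                ┃                   
━━━━━━━━━━━━━━━━┛                   
Sa Su      ┃                        
 1  2*     ┃                        


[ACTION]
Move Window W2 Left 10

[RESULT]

      ┃            ┃                
──────┨            ┃                
 ca 0f┃            ┃                
 6b 8f┃            ┃                
 60 1e┃            ┃                
 ad 44┃            ┃                
 ba 6c┃            ┃                
      ┃━━━━━━━━━━━━┛                
      ┃                             
      ┃                             
      ┃                             
      ┃                             
      ┃━━━━┓                        
      ┃    ┃                        
      ┃────┨                        
━━━━━━┛    ┃                        
Sa Su      ┃                        
 1  2*     ┃                        


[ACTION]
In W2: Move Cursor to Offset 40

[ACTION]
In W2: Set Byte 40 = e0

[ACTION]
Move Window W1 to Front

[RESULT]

      ┃            ┃                
──────┨            ┃                
 ca 0f┃            ┃                
 6b 8f┃            ┃                
 60 1e┃            ┃                
 ad 44┃            ┃                
 ba 6c┃            ┃                
      ┃━━━━━━━━━━━━┛                
      ┃                             
      ┃                             
      ┃                             
      ┃                             
━━━━━━━━━━━┓                        
           ┃                        
───────────┨                        
28         ┃                        
Sa Su      ┃                        
 1  2*     ┃                        


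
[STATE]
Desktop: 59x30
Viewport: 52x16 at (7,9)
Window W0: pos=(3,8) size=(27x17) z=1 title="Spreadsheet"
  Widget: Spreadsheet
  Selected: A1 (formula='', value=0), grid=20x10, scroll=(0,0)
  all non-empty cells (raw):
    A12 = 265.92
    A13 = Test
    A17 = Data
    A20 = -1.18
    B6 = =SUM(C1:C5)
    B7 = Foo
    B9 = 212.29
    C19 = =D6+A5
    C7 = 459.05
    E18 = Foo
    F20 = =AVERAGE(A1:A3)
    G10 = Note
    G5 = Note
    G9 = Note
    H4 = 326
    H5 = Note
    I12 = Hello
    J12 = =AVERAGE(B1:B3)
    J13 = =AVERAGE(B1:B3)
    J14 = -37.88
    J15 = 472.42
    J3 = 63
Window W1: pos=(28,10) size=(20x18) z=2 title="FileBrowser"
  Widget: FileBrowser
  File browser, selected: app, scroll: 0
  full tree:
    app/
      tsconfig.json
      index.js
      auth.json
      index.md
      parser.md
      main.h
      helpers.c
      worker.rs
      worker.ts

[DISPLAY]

readsheet             ┃                             
─────────────────────┏━━━━━━━━━━━━━━━━━━┓           
                     ┃ FileBrowser      ┃           
    A       B       C┠──────────────────┨           
---------------------┃> [-] app/        ┃           
      [0]       0    ┃    tsconfig.json ┃           
        0       0    ┃    index.js      ┃           
        0       0    ┃    auth.json     ┃           
        0       0    ┃    index.md      ┃           
        0       0    ┃    parser.md     ┃           
        0       0    ┃    main.h        ┃           
        0Foo       45┃    helpers.c     ┃           
        0       0    ┃    worker.rs     ┃           
        0  212.29    ┃    worker.ts     ┃           
        0       0    ┃                  ┃           
━━━━━━━━━━━━━━━━━━━━━┃                  ┃           


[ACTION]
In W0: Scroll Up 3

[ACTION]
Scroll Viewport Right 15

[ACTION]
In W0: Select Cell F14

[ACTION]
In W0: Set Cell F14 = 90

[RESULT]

readsheet             ┃                             
─────────────────────┏━━━━━━━━━━━━━━━━━━┓           
: 90                 ┃ FileBrowser      ┃           
    A       B       C┠──────────────────┨           
---------------------┃> [-] app/        ┃           
        0       0    ┃    tsconfig.json ┃           
        0       0    ┃    index.js      ┃           
        0       0    ┃    auth.json     ┃           
        0       0    ┃    index.md      ┃           
        0       0    ┃    parser.md     ┃           
        0       0    ┃    main.h        ┃           
        0Foo       45┃    helpers.c     ┃           
        0       0    ┃    worker.rs     ┃           
        0  212.29    ┃    worker.ts     ┃           
        0       0    ┃                  ┃           
━━━━━━━━━━━━━━━━━━━━━┃                  ┃           


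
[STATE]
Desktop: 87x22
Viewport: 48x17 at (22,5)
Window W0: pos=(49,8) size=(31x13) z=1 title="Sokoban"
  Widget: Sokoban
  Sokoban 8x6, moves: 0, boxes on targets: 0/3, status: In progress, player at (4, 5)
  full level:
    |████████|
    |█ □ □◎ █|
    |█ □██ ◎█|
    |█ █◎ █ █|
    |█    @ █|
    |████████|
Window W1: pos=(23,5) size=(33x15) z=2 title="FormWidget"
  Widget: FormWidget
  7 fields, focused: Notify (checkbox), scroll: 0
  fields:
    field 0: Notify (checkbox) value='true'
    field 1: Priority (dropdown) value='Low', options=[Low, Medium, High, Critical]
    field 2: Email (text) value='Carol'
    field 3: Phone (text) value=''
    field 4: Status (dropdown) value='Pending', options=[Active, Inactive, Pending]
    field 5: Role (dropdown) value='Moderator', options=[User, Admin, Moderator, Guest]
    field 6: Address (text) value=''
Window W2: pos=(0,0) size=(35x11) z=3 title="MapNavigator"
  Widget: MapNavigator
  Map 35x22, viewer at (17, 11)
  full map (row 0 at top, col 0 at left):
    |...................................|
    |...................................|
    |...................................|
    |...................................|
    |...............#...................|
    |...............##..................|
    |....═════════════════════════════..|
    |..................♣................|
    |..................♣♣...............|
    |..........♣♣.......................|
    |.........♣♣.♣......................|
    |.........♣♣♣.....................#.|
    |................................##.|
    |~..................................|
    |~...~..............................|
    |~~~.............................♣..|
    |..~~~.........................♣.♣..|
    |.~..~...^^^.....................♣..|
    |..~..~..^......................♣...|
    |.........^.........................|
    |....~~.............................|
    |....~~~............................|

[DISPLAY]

............┃━━━━━━━━━━━━━━━━━━━━┓              
...........#┃                    ┃              
..........##┃────────────────────┨              
............┃   [x]              ┃━━━━━━━━━━━━━━
............┃   [Low           ▼]┃an            
━━━━━━━━━━━━┛   [Carol          ]┃──────────────
 ┃  Phone:      [               ]┃██            
 ┃  Status:     [Pending       ▼]┃ █            
 ┃  Role:       [Moderator     ▼]┃◎█            
 ┃  Address:    [               ]┃ █            
 ┃                               ┃ █            
 ┃                               ┃██            
 ┃                               ┃ 0  0/3       
 ┃                               ┃              
 ┗━━━━━━━━━━━━━━━━━━━━━━━━━━━━━━━┛              
                           ┗━━━━━━━━━━━━━━━━━━━━
                                                


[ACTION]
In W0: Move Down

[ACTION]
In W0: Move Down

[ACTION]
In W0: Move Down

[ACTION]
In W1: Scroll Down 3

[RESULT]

............┃━━━━━━━━━━━━━━━━━━━━┓              
...........#┃                    ┃              
..........##┃────────────────────┨              
............┃   [               ]┃━━━━━━━━━━━━━━
............┃   [Pending       ▼]┃an            
━━━━━━━━━━━━┛   [Moderator     ▼]┃──────────────
 ┃  Address:    [               ]┃██            
 ┃                               ┃ █            
 ┃                               ┃◎█            
 ┃                               ┃ █            
 ┃                               ┃ █            
 ┃                               ┃██            
 ┃                               ┃ 0  0/3       
 ┃                               ┃              
 ┗━━━━━━━━━━━━━━━━━━━━━━━━━━━━━━━┛              
                           ┗━━━━━━━━━━━━━━━━━━━━
                                                


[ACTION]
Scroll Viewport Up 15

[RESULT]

━━━━━━━━━━━━┓                                   
            ┃                                   
────────────┨                                   
............┃                                   
............┃                                   
............┃━━━━━━━━━━━━━━━━━━━━┓              
...........#┃                    ┃              
..........##┃────────────────────┨              
............┃   [               ]┃━━━━━━━━━━━━━━
............┃   [Pending       ▼]┃an            
━━━━━━━━━━━━┛   [Moderator     ▼]┃──────────────
 ┃  Address:    [               ]┃██            
 ┃                               ┃ █            
 ┃                               ┃◎█            
 ┃                               ┃ █            
 ┃                               ┃ █            
 ┃                               ┃██            


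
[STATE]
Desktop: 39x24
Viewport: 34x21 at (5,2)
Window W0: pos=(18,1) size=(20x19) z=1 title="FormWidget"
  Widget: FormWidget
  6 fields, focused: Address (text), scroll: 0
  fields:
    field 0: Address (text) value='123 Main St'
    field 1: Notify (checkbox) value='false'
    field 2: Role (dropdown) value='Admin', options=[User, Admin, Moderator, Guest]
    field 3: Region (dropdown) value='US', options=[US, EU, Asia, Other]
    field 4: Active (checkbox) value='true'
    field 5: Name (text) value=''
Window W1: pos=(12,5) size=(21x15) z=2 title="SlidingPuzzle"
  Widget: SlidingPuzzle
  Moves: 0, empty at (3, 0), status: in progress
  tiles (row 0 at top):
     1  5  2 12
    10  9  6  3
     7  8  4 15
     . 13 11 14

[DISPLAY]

             ┃ FormWidget       ┃ 
             ┠──────────────────┨ 
             ┃> Address:    [12]┃ 
       ┏━━━━━━━━━━━━━━━━━━━┓[ ] ┃ 
       ┃ SlidingPuzzle     ┃[A▼]┃ 
       ┠───────────────────┨[U▼]┃ 
       ┃┌────┬────┬────┬───┃[x] ┃ 
       ┃│  1 │  5 │  2 │ 12┃[  ]┃ 
       ┃├────┼────┼────┼───┃    ┃ 
       ┃│ 10 │  9 │  6 │  3┃    ┃ 
       ┃├────┼────┼────┼───┃    ┃ 
       ┃│  7 │  8 │  4 │ 15┃    ┃ 
       ┃├────┼────┼────┼───┃    ┃ 
       ┃│    │ 13 │ 11 │ 14┃    ┃ 
       ┃└────┴────┴────┴───┃    ┃ 
       ┃Moves: 0           ┃    ┃ 
       ┃                   ┃    ┃ 
       ┗━━━━━━━━━━━━━━━━━━━┛━━━━┛ 
                                  
                                  
                                  


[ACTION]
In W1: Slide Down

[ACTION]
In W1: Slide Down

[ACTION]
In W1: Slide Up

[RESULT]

             ┃ FormWidget       ┃ 
             ┠──────────────────┨ 
             ┃> Address:    [12]┃ 
       ┏━━━━━━━━━━━━━━━━━━━┓[ ] ┃ 
       ┃ SlidingPuzzle     ┃[A▼]┃ 
       ┠───────────────────┨[U▼]┃ 
       ┃┌────┬────┬────┬───┃[x] ┃ 
       ┃│  1 │  5 │  2 │ 12┃[  ]┃ 
       ┃├────┼────┼────┼───┃    ┃ 
       ┃│ 10 │  9 │  6 │  3┃    ┃ 
       ┃├────┼────┼────┼───┃    ┃ 
       ┃│    │  8 │  4 │ 15┃    ┃ 
       ┃├────┼────┼────┼───┃    ┃ 
       ┃│  7 │ 13 │ 11 │ 14┃    ┃ 
       ┃└────┴────┴────┴───┃    ┃ 
       ┃Moves: 3           ┃    ┃ 
       ┃                   ┃    ┃ 
       ┗━━━━━━━━━━━━━━━━━━━┛━━━━┛ 
                                  
                                  
                                  


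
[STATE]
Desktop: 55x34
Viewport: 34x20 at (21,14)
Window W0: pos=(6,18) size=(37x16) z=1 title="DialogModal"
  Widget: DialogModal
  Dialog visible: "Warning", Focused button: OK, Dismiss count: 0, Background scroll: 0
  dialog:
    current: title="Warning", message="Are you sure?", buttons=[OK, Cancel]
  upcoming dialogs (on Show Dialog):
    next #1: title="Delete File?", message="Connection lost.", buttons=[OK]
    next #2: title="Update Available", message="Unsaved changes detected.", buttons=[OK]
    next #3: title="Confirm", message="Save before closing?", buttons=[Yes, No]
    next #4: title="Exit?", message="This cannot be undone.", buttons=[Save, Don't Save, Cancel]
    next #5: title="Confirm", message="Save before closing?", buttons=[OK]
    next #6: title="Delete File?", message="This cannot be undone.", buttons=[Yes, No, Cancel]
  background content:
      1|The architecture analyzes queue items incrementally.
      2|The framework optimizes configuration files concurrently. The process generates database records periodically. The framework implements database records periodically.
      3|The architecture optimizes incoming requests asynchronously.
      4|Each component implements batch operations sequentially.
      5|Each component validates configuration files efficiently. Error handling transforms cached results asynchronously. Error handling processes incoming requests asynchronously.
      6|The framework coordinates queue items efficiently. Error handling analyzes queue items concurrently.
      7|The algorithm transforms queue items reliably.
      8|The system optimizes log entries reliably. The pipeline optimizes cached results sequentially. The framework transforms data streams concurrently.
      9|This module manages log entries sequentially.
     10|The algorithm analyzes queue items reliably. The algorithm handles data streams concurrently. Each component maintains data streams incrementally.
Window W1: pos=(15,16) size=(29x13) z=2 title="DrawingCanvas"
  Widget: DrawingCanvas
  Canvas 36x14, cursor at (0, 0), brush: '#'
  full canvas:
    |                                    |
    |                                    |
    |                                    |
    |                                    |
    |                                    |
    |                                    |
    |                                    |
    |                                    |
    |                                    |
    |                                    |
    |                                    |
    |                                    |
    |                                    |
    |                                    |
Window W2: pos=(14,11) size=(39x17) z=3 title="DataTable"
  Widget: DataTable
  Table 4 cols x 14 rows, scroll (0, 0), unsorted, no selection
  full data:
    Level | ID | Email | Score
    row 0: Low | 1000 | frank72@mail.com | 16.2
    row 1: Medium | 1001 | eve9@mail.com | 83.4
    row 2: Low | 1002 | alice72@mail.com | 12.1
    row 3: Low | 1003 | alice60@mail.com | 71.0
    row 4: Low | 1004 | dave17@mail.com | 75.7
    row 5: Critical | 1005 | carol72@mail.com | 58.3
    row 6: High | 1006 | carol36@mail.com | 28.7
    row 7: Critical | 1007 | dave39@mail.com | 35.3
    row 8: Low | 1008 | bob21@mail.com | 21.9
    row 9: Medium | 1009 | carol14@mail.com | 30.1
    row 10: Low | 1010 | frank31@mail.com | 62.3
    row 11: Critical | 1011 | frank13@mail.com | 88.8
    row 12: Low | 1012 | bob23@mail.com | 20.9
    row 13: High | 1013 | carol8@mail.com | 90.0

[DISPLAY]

  │ID  │Email           │Score ┃  
──┼────┼────────────────┼───── ┃  
  │1000│frank72@mail.com│16.2  ┃  
  │1001│eve9@mail.com   │83.4  ┃  
  │1002│alice72@mail.com│12.1  ┃  
  │1003│alice60@mail.com│71.0  ┃  
  │1004│dave17@mail.com │75.7  ┃  
al│1005│carol72@mail.com│58.3  ┃  
  │1006│carol36@mail.com│28.7  ┃  
al│1007│dave39@mail.com │35.3  ┃  
  │1008│bob21@mail.com  │21.9  ┃  
  │1009│carol14@mail.com│30.1  ┃  
  │1010│frank31@mail.com│62.3  ┃  
━━━━━━━━━━━━━━━━━━━━━━━━━━━━━━━┛  
━━━━━━━━━━━━━━━━━━━━━━┛           
nages log entries seq┃            
analyzes queue items ┃            
                     ┃            
                     ┃            
━━━━━━━━━━━━━━━━━━━━━┛            


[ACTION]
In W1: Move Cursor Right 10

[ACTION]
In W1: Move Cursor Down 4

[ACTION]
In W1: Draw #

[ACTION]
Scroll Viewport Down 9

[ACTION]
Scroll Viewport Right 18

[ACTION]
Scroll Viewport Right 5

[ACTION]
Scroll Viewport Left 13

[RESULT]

      ┃Level   │ID  │Email        
      ┃────────┼────┼─────────────
      ┃Low     │1000│frank72@mail.
      ┃Medium  │1001│eve9@mail.com
━━━━━━┃Low     │1002│alice72@mail.
Dialog┃Low     │1003│alice60@mail.
──────┃Low     │1004│dave17@mail.c
he arc┃Critical│1005│carol72@mail.
he fra┃High    │1006│carol36@mail.
he arc┃Critical│1007│dave39@mail.c
ach co┃Low     │1008│bob21@mail.co
ach co┃Medium  │1009│carol14@mail.
he fra┃Low     │1010│frank31@mail.
he alg┗━━━━━━━━━━━━━━━━━━━━━━━━━━━
he syst┗━━━━━━━━━━━━━━━━━━━━━━━━━━
his module manages log entries seq
he algorithm analyzes queue items 
                                  
                                  
━━━━━━━━━━━━━━━━━━━━━━━━━━━━━━━━━━


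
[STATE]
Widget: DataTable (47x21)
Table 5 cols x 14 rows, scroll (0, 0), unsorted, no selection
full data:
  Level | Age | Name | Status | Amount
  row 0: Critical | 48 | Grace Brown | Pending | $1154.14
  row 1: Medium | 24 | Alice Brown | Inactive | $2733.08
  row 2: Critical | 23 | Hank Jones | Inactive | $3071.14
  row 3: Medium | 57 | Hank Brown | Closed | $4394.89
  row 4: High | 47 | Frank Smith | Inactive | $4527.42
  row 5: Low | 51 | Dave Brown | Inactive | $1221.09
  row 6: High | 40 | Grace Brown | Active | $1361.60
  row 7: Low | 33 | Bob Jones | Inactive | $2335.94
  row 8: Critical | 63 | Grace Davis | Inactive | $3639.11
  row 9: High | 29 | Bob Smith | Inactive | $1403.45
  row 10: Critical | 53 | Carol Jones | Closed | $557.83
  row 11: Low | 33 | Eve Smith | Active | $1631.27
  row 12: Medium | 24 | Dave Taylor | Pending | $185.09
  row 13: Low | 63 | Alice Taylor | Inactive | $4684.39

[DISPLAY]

Level   │Age│Name        │Status  │Amount      
────────┼───┼────────────┼────────┼────────    
Critical│48 │Grace Brown │Pending │$1154.14    
Medium  │24 │Alice Brown │Inactive│$2733.08    
Critical│23 │Hank Jones  │Inactive│$3071.14    
Medium  │57 │Hank Brown  │Closed  │$4394.89    
High    │47 │Frank Smith │Inactive│$4527.42    
Low     │51 │Dave Brown  │Inactive│$1221.09    
High    │40 │Grace Brown │Active  │$1361.60    
Low     │33 │Bob Jones   │Inactive│$2335.94    
Critical│63 │Grace Davis │Inactive│$3639.11    
High    │29 │Bob Smith   │Inactive│$1403.45    
Critical│53 │Carol Jones │Closed  │$557.83     
Low     │33 │Eve Smith   │Active  │$1631.27    
Medium  │24 │Dave Taylor │Pending │$185.09     
Low     │63 │Alice Taylor│Inactive│$4684.39    
                                               
                                               
                                               
                                               
                                               


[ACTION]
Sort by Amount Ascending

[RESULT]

Level   │Age│Name        │Status  │Amount ▲    
────────┼───┼────────────┼────────┼────────    
Medium  │24 │Dave Taylor │Pending │$185.09     
Critical│53 │Carol Jones │Closed  │$557.83     
Critical│48 │Grace Brown │Pending │$1154.14    
Low     │51 │Dave Brown  │Inactive│$1221.09    
High    │40 │Grace Brown │Active  │$1361.60    
High    │29 │Bob Smith   │Inactive│$1403.45    
Low     │33 │Eve Smith   │Active  │$1631.27    
Low     │33 │Bob Jones   │Inactive│$2335.94    
Medium  │24 │Alice Brown │Inactive│$2733.08    
Critical│23 │Hank Jones  │Inactive│$3071.14    
Critical│63 │Grace Davis │Inactive│$3639.11    
Medium  │57 │Hank Brown  │Closed  │$4394.89    
High    │47 │Frank Smith │Inactive│$4527.42    
Low     │63 │Alice Taylor│Inactive│$4684.39    
                                               
                                               
                                               
                                               
                                               


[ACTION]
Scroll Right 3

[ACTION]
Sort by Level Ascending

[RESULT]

Level  ▲│Age│Name        │Status  │Amount      
────────┼───┼────────────┼────────┼────────    
Critical│53 │Carol Jones │Closed  │$557.83     
Critical│48 │Grace Brown │Pending │$1154.14    
Critical│23 │Hank Jones  │Inactive│$3071.14    
Critical│63 │Grace Davis │Inactive│$3639.11    
High    │40 │Grace Brown │Active  │$1361.60    
High    │29 │Bob Smith   │Inactive│$1403.45    
High    │47 │Frank Smith │Inactive│$4527.42    
Low     │51 │Dave Brown  │Inactive│$1221.09    
Low     │33 │Eve Smith   │Active  │$1631.27    
Low     │33 │Bob Jones   │Inactive│$2335.94    
Low     │63 │Alice Taylor│Inactive│$4684.39    
Medium  │24 │Dave Taylor │Pending │$185.09     
Medium  │24 │Alice Brown │Inactive│$2733.08    
Medium  │57 │Hank Brown  │Closed  │$4394.89    
                                               
                                               
                                               
                                               
                                               


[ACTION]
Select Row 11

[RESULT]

Level  ▲│Age│Name        │Status  │Amount      
────────┼───┼────────────┼────────┼────────    
Critical│53 │Carol Jones │Closed  │$557.83     
Critical│48 │Grace Brown │Pending │$1154.14    
Critical│23 │Hank Jones  │Inactive│$3071.14    
Critical│63 │Grace Davis │Inactive│$3639.11    
High    │40 │Grace Brown │Active  │$1361.60    
High    │29 │Bob Smith   │Inactive│$1403.45    
High    │47 │Frank Smith │Inactive│$4527.42    
Low     │51 │Dave Brown  │Inactive│$1221.09    
Low     │33 │Eve Smith   │Active  │$1631.27    
Low     │33 │Bob Jones   │Inactive│$2335.94    
Low     │63 │Alice Taylor│Inactive│$4684.39    
>edium  │24 │Dave Taylor │Pending │$185.09     
Medium  │24 │Alice Brown │Inactive│$2733.08    
Medium  │57 │Hank Brown  │Closed  │$4394.89    
                                               
                                               
                                               
                                               
                                               
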